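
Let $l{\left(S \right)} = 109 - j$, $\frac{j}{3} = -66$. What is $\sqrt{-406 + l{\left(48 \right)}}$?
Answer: $3 i \sqrt{11} \approx 9.9499 i$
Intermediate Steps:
$j = -198$ ($j = 3 \left(-66\right) = -198$)
$l{\left(S \right)} = 307$ ($l{\left(S \right)} = 109 - -198 = 109 + 198 = 307$)
$\sqrt{-406 + l{\left(48 \right)}} = \sqrt{-406 + 307} = \sqrt{-99} = 3 i \sqrt{11}$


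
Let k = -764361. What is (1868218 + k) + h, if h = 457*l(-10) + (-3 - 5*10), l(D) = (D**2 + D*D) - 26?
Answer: 1183322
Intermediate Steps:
l(D) = -26 + 2*D**2 (l(D) = (D**2 + D**2) - 26 = 2*D**2 - 26 = -26 + 2*D**2)
h = 79465 (h = 457*(-26 + 2*(-10)**2) + (-3 - 5*10) = 457*(-26 + 2*100) + (-3 - 50) = 457*(-26 + 200) - 53 = 457*174 - 53 = 79518 - 53 = 79465)
(1868218 + k) + h = (1868218 - 764361) + 79465 = 1103857 + 79465 = 1183322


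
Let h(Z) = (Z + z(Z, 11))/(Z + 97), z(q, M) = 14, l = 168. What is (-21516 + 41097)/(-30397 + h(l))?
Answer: -5188965/8055023 ≈ -0.64419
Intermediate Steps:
h(Z) = (14 + Z)/(97 + Z) (h(Z) = (Z + 14)/(Z + 97) = (14 + Z)/(97 + Z))
(-21516 + 41097)/(-30397 + h(l)) = (-21516 + 41097)/(-30397 + (14 + 168)/(97 + 168)) = 19581/(-30397 + 182/265) = 19581/(-8055023/265) = 19581*(-265/8055023) = -5188965/8055023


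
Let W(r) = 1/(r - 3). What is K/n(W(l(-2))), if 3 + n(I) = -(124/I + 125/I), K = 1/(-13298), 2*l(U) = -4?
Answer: -1/16516116 ≈ -6.0547e-8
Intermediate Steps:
l(U) = -2 (l(U) = (½)*(-4) = -2)
K = -1/13298 ≈ -7.5199e-5
W(r) = 1/(-3 + r)
n(I) = -3 - 249/I (n(I) = -3 - (124/I + 125/I) = -3 - 249/I)
K/n(W(l(-2))) = -1/(13298*(-3 - 249/(1/(-3 - 2)))) = -1/(13298*(-3 - 249/(1/(-5)))) = -1/(13298*(-3 - 249/(-⅕))) = -1/(13298*(-3 - 249*(-5))) = -1/(13298*(-3 + 1245)) = -1/13298/1242 = -1/13298*1/1242 = -1/16516116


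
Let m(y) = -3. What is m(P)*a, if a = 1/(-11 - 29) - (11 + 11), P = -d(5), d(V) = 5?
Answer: 2643/40 ≈ 66.075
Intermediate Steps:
P = -5 (P = -1*5 = -5)
a = -881/40 (a = 1/(-40) - 1*22 = -1/40 - 22 = -881/40 ≈ -22.025)
m(P)*a = -3*(-881/40) = 2643/40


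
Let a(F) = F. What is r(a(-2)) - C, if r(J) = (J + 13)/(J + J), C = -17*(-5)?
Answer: -351/4 ≈ -87.750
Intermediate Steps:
C = 85
r(J) = (13 + J)/(2*J) (r(J) = (13 + J)/((2*J)) = (13 + J)*(1/(2*J)) = (13 + J)/(2*J))
r(a(-2)) - C = (½)*(13 - 2)/(-2) - 1*85 = (½)*(-½)*11 - 85 = -11/4 - 85 = -351/4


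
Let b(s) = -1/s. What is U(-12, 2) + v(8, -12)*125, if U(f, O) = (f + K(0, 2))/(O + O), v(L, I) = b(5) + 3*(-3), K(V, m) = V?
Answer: -1153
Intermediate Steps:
v(L, I) = -46/5 (v(L, I) = -1/5 + 3*(-3) = -1*⅕ - 9 = -⅕ - 9 = -46/5)
U(f, O) = f/(2*O) (U(f, O) = (f + 0)/(O + O) = f/((2*O)) = f*(1/(2*O)) = f/(2*O))
U(-12, 2) + v(8, -12)*125 = (½)*(-12)/2 - 46/5*125 = (½)*(-12)*(½) - 1150 = -3 - 1150 = -1153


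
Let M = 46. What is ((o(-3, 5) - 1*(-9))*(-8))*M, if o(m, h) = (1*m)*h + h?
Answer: 368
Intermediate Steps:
o(m, h) = h + h*m (o(m, h) = m*h + h = h*m + h = h + h*m)
((o(-3, 5) - 1*(-9))*(-8))*M = ((5*(1 - 3) - 1*(-9))*(-8))*46 = ((5*(-2) + 9)*(-8))*46 = ((-10 + 9)*(-8))*46 = -1*(-8)*46 = 8*46 = 368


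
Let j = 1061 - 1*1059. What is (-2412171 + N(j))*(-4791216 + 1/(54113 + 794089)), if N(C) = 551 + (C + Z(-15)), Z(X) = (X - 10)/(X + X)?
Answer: 58803700853899461593/5089212 ≈ 1.1555e+13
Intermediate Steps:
Z(X) = (-10 + X)/(2*X) (Z(X) = (-10 + X)/((2*X)) = (-10 + X)*(1/(2*X)) = (-10 + X)/(2*X))
j = 2 (j = 1061 - 1059 = 2)
N(C) = 3311/6 + C (N(C) = 551 + (C + (1/2)*(-10 - 15)/(-15)) = 551 + (C + (1/2)*(-1/15)*(-25)) = 551 + (C + 5/6) = 551 + (5/6 + C) = 3311/6 + C)
(-2412171 + N(j))*(-4791216 + 1/(54113 + 794089)) = (-2412171 + (3311/6 + 2))*(-4791216 + 1/(54113 + 794089)) = (-2412171 + 3323/6)*(-4791216 + 1/848202) = -14469703*(-4791216 + 1/848202)/6 = -14469703/6*(-4063918993631/848202) = 58803700853899461593/5089212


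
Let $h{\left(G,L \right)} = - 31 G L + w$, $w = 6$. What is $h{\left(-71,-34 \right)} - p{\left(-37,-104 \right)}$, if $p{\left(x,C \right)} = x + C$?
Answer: $-74687$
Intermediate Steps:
$p{\left(x,C \right)} = C + x$
$h{\left(G,L \right)} = 6 - 31 G L$ ($h{\left(G,L \right)} = - 31 G L + 6 = 6 - 31 G L$)
$h{\left(-71,-34 \right)} - p{\left(-37,-104 \right)} = \left(6 - \left(-2201\right) \left(-34\right)\right) - \left(-104 - 37\right) = \left(6 - 74834\right) - -141 = -74828 + 141 = -74687$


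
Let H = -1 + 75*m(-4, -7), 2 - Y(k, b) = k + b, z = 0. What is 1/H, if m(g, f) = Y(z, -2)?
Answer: 1/299 ≈ 0.0033445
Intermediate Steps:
Y(k, b) = 2 - b - k (Y(k, b) = 2 - (k + b) = 2 - (b + k) = 2 + (-b - k) = 2 - b - k)
m(g, f) = 4 (m(g, f) = 2 - 1*(-2) - 1*0 = 2 + 2 + 0 = 4)
H = 299 (H = -1 + 75*4 = -1 + 300 = 299)
1/H = 1/299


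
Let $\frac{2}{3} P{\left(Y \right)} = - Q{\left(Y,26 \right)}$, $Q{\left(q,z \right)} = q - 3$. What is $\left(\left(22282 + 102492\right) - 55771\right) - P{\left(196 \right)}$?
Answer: $\frac{138585}{2} \approx 69293.0$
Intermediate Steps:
$Q{\left(q,z \right)} = -3 + q$
$P{\left(Y \right)} = \frac{9}{2} - \frac{3 Y}{2}$ ($P{\left(Y \right)} = \frac{3 \left(- (-3 + Y)\right)}{2} = \frac{3 \left(3 - Y\right)}{2} = \frac{9}{2} - \frac{3 Y}{2}$)
$\left(\left(22282 + 102492\right) - 55771\right) - P{\left(196 \right)} = \left(\left(22282 + 102492\right) - 55771\right) - \left(\frac{9}{2} - 294\right) = \left(124774 - 55771\right) - \left(\frac{9}{2} - 294\right) = 69003 - - \frac{579}{2} = 69003 + \frac{579}{2} = \frac{138585}{2}$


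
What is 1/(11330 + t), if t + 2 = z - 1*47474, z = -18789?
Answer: -1/54935 ≈ -1.8203e-5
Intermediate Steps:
t = -66265 (t = -2 + (-18789 - 1*47474) = -2 + (-18789 - 47474) = -2 - 66263 = -66265)
1/(11330 + t) = 1/(11330 - 66265) = 1/(-54935) = -1/54935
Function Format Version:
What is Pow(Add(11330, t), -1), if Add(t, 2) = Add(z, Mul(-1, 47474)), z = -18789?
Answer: Rational(-1, 54935) ≈ -1.8203e-5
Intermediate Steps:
t = -66265 (t = Add(-2, Add(-18789, Mul(-1, 47474))) = Add(-2, Add(-18789, -47474)) = Add(-2, -66263) = -66265)
Pow(Add(11330, t), -1) = Pow(Add(11330, -66265), -1) = Pow(-54935, -1) = Rational(-1, 54935)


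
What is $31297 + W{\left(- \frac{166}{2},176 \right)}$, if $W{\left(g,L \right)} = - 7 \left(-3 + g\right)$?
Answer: $31899$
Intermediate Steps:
$W{\left(g,L \right)} = 21 - 7 g$
$31297 + W{\left(- \frac{166}{2},176 \right)} = 31297 - \left(-21 + 7 \left(- \frac{166}{2}\right)\right) = 31297 - \left(-21 + 7 \left(\left(-166\right) \frac{1}{2}\right)\right) = 31297 + \left(21 - -581\right) = 31297 + \left(21 + 581\right) = 31297 + 602 = 31899$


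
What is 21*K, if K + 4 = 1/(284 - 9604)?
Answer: -782901/9320 ≈ -84.002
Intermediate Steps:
K = -37281/9320 (K = -4 + 1/(284 - 9604) = -4 + 1/(-9320) = -4 - 1/9320 = -37281/9320 ≈ -4.0001)
21*K = 21*(-37281/9320) = -782901/9320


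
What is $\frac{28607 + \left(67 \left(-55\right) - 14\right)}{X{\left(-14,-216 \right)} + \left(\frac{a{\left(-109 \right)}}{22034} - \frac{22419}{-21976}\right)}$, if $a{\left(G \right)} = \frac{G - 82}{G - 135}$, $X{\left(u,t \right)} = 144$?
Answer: $\frac{91964602192424}{535439394577} \approx 171.76$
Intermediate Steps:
$a{\left(G \right)} = \frac{-82 + G}{-135 + G}$
$\frac{28607 + \left(67 \left(-55\right) - 14\right)}{X{\left(-14,-216 \right)} + \left(\frac{a{\left(-109 \right)}}{22034} - \frac{22419}{-21976}\right)} = \frac{28607 + \left(67 \left(-55\right) - 14\right)}{144 + \left(\frac{\frac{1}{-135 - 109} \left(-82 - 109\right)}{22034} - \frac{22419}{-21976}\right)} = \frac{28607 - 3699}{144 + \left(\frac{1}{-244} \left(-191\right) \frac{1}{22034} - - \frac{22419}{21976}\right)} = \frac{28607 - 3699}{144 + \left(\left(- \frac{1}{244}\right) \left(-191\right) \frac{1}{22034} + \frac{22419}{21976}\right)} = \frac{24908}{144 + \left(\frac{191}{244} \cdot \frac{1}{22034} + \frac{22419}{21976}\right)} = \frac{24908}{144 + \left(\frac{191}{5376296} + \frac{22419}{21976}\right)} = \frac{24908}{144 + \frac{3766730545}{3692171278}} = \frac{24908}{\frac{535439394577}{3692171278}} = 24908 \cdot \frac{3692171278}{535439394577} = \frac{91964602192424}{535439394577}$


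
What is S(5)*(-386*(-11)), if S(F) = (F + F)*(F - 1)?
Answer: 169840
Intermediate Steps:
S(F) = 2*F*(-1 + F) (S(F) = (2*F)*(-1 + F) = 2*F*(-1 + F))
S(5)*(-386*(-11)) = (2*5*(-1 + 5))*(-386*(-11)) = (2*5*4)*4246 = 40*4246 = 169840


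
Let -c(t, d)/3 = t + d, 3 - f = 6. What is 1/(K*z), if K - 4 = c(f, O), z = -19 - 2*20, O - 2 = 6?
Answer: 1/649 ≈ 0.0015408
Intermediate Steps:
O = 8 (O = 2 + 6 = 8)
f = -3 (f = 3 - 1*6 = 3 - 6 = -3)
c(t, d) = -3*d - 3*t (c(t, d) = -3*(t + d) = -3*(d + t) = -3*d - 3*t)
z = -59 (z = -19 - 40 = -59)
K = -11 (K = 4 + (-3*8 - 3*(-3)) = 4 + (-24 + 9) = 4 - 15 = -11)
1/(K*z) = 1/(-11*(-59)) = 1/649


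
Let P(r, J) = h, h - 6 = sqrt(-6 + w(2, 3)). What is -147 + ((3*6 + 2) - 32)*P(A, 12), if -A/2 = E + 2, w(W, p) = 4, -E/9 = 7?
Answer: -219 - 12*I*sqrt(2) ≈ -219.0 - 16.971*I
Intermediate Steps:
E = -63 (E = -9*7 = -63)
h = 6 + I*sqrt(2) (h = 6 + sqrt(-6 + 4) = 6 + sqrt(-2) = 6 + I*sqrt(2) ≈ 6.0 + 1.4142*I)
A = 122 (A = -2*(-63 + 2) = -2*(-61) = 122)
P(r, J) = 6 + I*sqrt(2)
-147 + ((3*6 + 2) - 32)*P(A, 12) = -147 + ((3*6 + 2) - 32)*(6 + I*sqrt(2)) = -147 + ((18 + 2) - 32)*(6 + I*sqrt(2)) = -147 + (20 - 32)*(6 + I*sqrt(2)) = -147 - 12*(6 + I*sqrt(2)) = -147 + (-72 - 12*I*sqrt(2)) = -219 - 12*I*sqrt(2)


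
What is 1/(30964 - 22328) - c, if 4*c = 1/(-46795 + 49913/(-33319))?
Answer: 1631148239/13465359305448 ≈ 0.00012114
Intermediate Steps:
c = -33319/6236850072 (c = 1/(4*(-46795 + 49913/(-33319))) = 1/(4*(-46795 + 49913*(-1/33319))) = 1/(4*(-46795 - 49913/33319)) = 1/(4*(-1559212518/33319)) = (¼)*(-33319/1559212518) = -33319/6236850072 ≈ -5.3423e-6)
1/(30964 - 22328) - c = 1/(30964 - 22328) - 1*(-33319/6236850072) = 1/8636 + 33319/6236850072 = 1631148239/13465359305448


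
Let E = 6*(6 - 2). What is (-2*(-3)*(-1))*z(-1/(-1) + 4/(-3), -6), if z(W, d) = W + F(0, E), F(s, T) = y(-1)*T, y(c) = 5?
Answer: -718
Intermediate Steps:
E = 24 (E = 6*4 = 24)
F(s, T) = 5*T
z(W, d) = 120 + W (z(W, d) = W + 5*24 = W + 120 = 120 + W)
(-2*(-3)*(-1))*z(-1/(-1) + 4/(-3), -6) = (-2*(-3)*(-1))*(120 + (-1/(-1) + 4/(-3))) = (6*(-1))*(120 + (-1*(-1) + 4*(-1/3))) = -6*(120 + (1 - 4/3)) = -6*(120 - 1/3) = -6*359/3 = -718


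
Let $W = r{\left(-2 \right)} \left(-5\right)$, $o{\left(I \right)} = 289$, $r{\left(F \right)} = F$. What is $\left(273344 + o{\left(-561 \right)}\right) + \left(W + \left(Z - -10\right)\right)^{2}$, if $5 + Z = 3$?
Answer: $273957$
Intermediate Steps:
$Z = -2$ ($Z = -5 + 3 = -2$)
$W = 10$ ($W = \left(-2\right) \left(-5\right) = 10$)
$\left(273344 + o{\left(-561 \right)}\right) + \left(W + \left(Z - -10\right)\right)^{2} = \left(273344 + 289\right) + \left(10 - -8\right)^{2} = 273633 + \left(10 + \left(-2 + 10\right)\right)^{2} = 273633 + \left(10 + 8\right)^{2} = 273633 + 18^{2} = 273633 + 324 = 273957$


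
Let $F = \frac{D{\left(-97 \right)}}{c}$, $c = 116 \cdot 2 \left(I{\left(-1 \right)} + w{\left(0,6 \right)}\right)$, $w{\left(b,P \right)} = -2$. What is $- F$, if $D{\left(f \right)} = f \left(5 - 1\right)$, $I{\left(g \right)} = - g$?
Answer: $- \frac{97}{58} \approx -1.6724$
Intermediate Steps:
$D{\left(f \right)} = 4 f$ ($D{\left(f \right)} = f 4 = 4 f$)
$c = -232$ ($c = 116 \cdot 2 \left(\left(-1\right) \left(-1\right) - 2\right) = 116 \cdot 2 \left(1 - 2\right) = 116 \cdot 2 \left(-1\right) = 116 \left(-2\right) = -232$)
$F = \frac{97}{58}$ ($F = \frac{4 \left(-97\right)}{-232} = \left(-388\right) \left(- \frac{1}{232}\right) = \frac{97}{58} \approx 1.6724$)
$- F = \left(-1\right) \frac{97}{58} = - \frac{97}{58}$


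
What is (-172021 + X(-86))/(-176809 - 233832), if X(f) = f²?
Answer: 164625/410641 ≈ 0.40090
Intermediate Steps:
(-172021 + X(-86))/(-176809 - 233832) = (-172021 + (-86)²)/(-176809 - 233832) = (-172021 + 7396)/(-410641) = -164625*(-1/410641) = 164625/410641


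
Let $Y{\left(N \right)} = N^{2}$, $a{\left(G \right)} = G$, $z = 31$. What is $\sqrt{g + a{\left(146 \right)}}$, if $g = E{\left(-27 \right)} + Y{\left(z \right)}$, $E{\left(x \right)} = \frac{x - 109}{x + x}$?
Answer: $\frac{\sqrt{89871}}{9} \approx 33.309$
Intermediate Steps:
$E{\left(x \right)} = \frac{-109 + x}{2 x}$
$g = \frac{26015}{27}$ ($g = \frac{-109 - 27}{2 \left(-27\right)} + 31^{2} = \frac{1}{2} \left(- \frac{1}{27}\right) \left(-136\right) + 961 = \frac{68}{27} + 961 = \frac{26015}{27} \approx 963.52$)
$\sqrt{g + a{\left(146 \right)}} = \sqrt{\frac{26015}{27} + 146} = \sqrt{\frac{29957}{27}} = \frac{\sqrt{89871}}{9}$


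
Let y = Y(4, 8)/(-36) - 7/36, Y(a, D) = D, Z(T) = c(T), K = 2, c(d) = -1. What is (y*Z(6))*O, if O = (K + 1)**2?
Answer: 15/4 ≈ 3.7500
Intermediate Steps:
Z(T) = -1
O = 9 (O = (2 + 1)**2 = 3**2 = 9)
y = -5/12 (y = 8/(-36) - 7/36 = 8*(-1/36) - 7*1/36 = -2/9 - 7/36 = -5/12 ≈ -0.41667)
(y*Z(6))*O = -5/12*(-1)*9 = (5/12)*9 = 15/4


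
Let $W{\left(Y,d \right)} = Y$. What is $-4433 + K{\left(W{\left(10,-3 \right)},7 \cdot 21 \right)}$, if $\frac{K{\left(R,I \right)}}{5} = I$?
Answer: $-3698$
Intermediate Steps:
$K{\left(R,I \right)} = 5 I$
$-4433 + K{\left(W{\left(10,-3 \right)},7 \cdot 21 \right)} = -4433 + 5 \cdot 7 \cdot 21 = -4433 + 5 \cdot 147 = -4433 + 735 = -3698$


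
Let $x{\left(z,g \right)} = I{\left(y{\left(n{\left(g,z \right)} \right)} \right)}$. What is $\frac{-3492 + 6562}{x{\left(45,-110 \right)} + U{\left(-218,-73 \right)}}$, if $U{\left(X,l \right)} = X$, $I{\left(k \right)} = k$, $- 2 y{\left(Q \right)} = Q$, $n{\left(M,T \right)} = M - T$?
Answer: $- \frac{6140}{281} \approx -21.851$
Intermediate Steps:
$y{\left(Q \right)} = - \frac{Q}{2}$
$x{\left(z,g \right)} = \frac{z}{2} - \frac{g}{2}$ ($x{\left(z,g \right)} = - \frac{g - z}{2} = \frac{z}{2} - \frac{g}{2}$)
$\frac{-3492 + 6562}{x{\left(45,-110 \right)} + U{\left(-218,-73 \right)}} = \frac{-3492 + 6562}{\left(\frac{1}{2} \cdot 45 - -55\right) - 218} = \frac{3070}{\left(\frac{45}{2} + 55\right) - 218} = \frac{3070}{\frac{155}{2} - 218} = \frac{3070}{- \frac{281}{2}} = 3070 \left(- \frac{2}{281}\right) = - \frac{6140}{281}$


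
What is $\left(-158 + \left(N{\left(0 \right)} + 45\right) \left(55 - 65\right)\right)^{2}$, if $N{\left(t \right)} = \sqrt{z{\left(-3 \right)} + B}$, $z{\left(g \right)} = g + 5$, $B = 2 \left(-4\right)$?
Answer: $369064 + 12160 i \sqrt{6} \approx 3.6906 \cdot 10^{5} + 29786.0 i$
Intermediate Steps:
$B = -8$
$z{\left(g \right)} = 5 + g$
$N{\left(t \right)} = i \sqrt{6}$ ($N{\left(t \right)} = \sqrt{\left(5 - 3\right) - 8} = \sqrt{2 - 8} = \sqrt{-6} = i \sqrt{6}$)
$\left(-158 + \left(N{\left(0 \right)} + 45\right) \left(55 - 65\right)\right)^{2} = \left(-158 + \left(i \sqrt{6} + 45\right) \left(55 - 65\right)\right)^{2} = \left(-158 + \left(45 + i \sqrt{6}\right) \left(-10\right)\right)^{2} = \left(-158 - \left(450 + 10 i \sqrt{6}\right)\right)^{2} = \left(-608 - 10 i \sqrt{6}\right)^{2}$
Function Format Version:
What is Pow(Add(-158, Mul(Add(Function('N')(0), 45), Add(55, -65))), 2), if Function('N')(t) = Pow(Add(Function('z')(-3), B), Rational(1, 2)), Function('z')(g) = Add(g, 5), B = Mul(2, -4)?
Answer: Add(369064, Mul(12160, I, Pow(6, Rational(1, 2)))) ≈ Add(3.6906e+5, Mul(29786., I))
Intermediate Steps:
B = -8
Function('z')(g) = Add(5, g)
Function('N')(t) = Mul(I, Pow(6, Rational(1, 2))) (Function('N')(t) = Pow(Add(Add(5, -3), -8), Rational(1, 2)) = Pow(Add(2, -8), Rational(1, 2)) = Pow(-6, Rational(1, 2)) = Mul(I, Pow(6, Rational(1, 2))))
Pow(Add(-158, Mul(Add(Function('N')(0), 45), Add(55, -65))), 2) = Pow(Add(-158, Mul(Add(Mul(I, Pow(6, Rational(1, 2))), 45), Add(55, -65))), 2) = Pow(Add(-158, Mul(Add(45, Mul(I, Pow(6, Rational(1, 2)))), -10)), 2) = Pow(Add(-158, Add(-450, Mul(-10, I, Pow(6, Rational(1, 2))))), 2) = Pow(Add(-608, Mul(-10, I, Pow(6, Rational(1, 2)))), 2)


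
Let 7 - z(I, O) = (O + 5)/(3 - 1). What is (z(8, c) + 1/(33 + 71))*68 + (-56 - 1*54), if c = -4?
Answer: 8649/26 ≈ 332.65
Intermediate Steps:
z(I, O) = 9/2 - O/2 (z(I, O) = 7 - (O + 5)/(3 - 1) = 7 - (5 + O)/2 = 7 - (5/2 + O/2) = 7 + (-5/2 - O/2) = 9/2 - O/2)
(z(8, c) + 1/(33 + 71))*68 + (-56 - 1*54) = ((9/2 - ½*(-4)) + 1/(33 + 71))*68 + (-56 - 1*54) = ((9/2 + 2) + 1/104)*68 + (-56 - 54) = (13/2 + 1/104)*68 - 110 = (677/104)*68 - 110 = 11509/26 - 110 = 8649/26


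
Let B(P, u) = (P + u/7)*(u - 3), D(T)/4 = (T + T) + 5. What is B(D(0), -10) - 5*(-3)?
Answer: -1585/7 ≈ -226.43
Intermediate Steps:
D(T) = 20 + 8*T (D(T) = 4*((T + T) + 5) = 4*(2*T + 5) = 4*(5 + 2*T) = 20 + 8*T)
B(P, u) = (-3 + u)*(P + u/7) (B(P, u) = (P + u*(⅐))*(-3 + u) = (P + u/7)*(-3 + u) = (-3 + u)*(P + u/7))
B(D(0), -10) - 5*(-3) = (-3*(20 + 8*0) - 3/7*(-10) + (⅐)*(-10)² + (20 + 8*0)*(-10)) - 5*(-3) = (-3*(20 + 0) + 30/7 + (⅐)*100 + (20 + 0)*(-10)) + 15 = (-3*20 + 30/7 + 100/7 + 20*(-10)) + 15 = (-60 + 30/7 + 100/7 - 200) + 15 = -1690/7 + 15 = -1585/7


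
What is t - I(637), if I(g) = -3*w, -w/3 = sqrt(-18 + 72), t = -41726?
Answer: -41726 - 27*sqrt(6) ≈ -41792.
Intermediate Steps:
w = -9*sqrt(6) (w = -3*sqrt(-18 + 72) = -9*sqrt(6) ≈ -22.045)
I(g) = 27*sqrt(6) (I(g) = -(-27)*sqrt(6) = 27*sqrt(6))
t - I(637) = -41726 - 27*sqrt(6)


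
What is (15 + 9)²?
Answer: 576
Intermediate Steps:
(15 + 9)² = 24² = 576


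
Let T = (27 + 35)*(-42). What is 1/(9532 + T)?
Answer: 1/6928 ≈ 0.00014434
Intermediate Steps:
T = -2604 (T = 62*(-42) = -2604)
1/(9532 + T) = 1/(9532 - 2604) = 1/6928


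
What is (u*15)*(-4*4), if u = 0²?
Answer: 0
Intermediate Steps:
u = 0
(u*15)*(-4*4) = (0*15)*(-4*4) = 0*(-16) = 0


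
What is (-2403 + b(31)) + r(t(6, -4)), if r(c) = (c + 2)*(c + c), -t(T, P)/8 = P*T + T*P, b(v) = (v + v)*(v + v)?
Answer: 297889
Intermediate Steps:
b(v) = 4*v² (b(v) = (2*v)*(2*v) = 4*v²)
t(T, P) = -16*P*T (t(T, P) = -8*(P*T + T*P) = -8*(P*T + P*T) = -16*P*T)
r(c) = 2*c*(2 + c) (r(c) = (2 + c)*(2*c) = 2*c*(2 + c))
(-2403 + b(31)) + r(t(6, -4)) = (-2403 + 4*31²) + 2*(-16*(-4)*6)*(2 - 16*(-4)*6) = (-2403 + 4*961) + 2*384*(2 + 384) = (-2403 + 3844) + 2*384*386 = 1441 + 296448 = 297889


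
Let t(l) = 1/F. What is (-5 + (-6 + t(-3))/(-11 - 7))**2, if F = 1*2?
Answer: 28561/1296 ≈ 22.038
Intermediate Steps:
F = 2
t(l) = 1/2
(-5 + (-6 + t(-3))/(-11 - 7))**2 = (-5 + (-6 + 1/2)/(-11 - 7))**2 = (-5 - 11/2/(-18))**2 = (-5 - 11/2*(-1/18))**2 = (-5 + 11/36)**2 = (-169/36)**2 = 28561/1296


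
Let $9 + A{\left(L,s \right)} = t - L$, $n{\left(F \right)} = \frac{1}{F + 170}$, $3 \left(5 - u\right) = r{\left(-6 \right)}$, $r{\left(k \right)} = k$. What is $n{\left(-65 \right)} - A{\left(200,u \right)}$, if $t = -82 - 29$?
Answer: $\frac{33601}{105} \approx 320.01$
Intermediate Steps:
$u = 7$ ($u = 5 - -2 = 5 + 2 = 7$)
$n{\left(F \right)} = \frac{1}{170 + F}$
$t = -111$ ($t = -82 - 29 = -111$)
$A{\left(L,s \right)} = -120 - L$ ($A{\left(L,s \right)} = -9 - \left(111 + L\right) = -120 - L$)
$n{\left(-65 \right)} - A{\left(200,u \right)} = \frac{1}{170 - 65} - \left(-120 - 200\right) = \frac{1}{105} - \left(-120 - 200\right) = \frac{1}{105} - -320 = \frac{1}{105} + 320 = \frac{33601}{105}$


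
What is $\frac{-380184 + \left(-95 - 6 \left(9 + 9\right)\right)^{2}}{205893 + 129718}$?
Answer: $- \frac{338975}{335611} \approx -1.01$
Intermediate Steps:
$\frac{-380184 + \left(-95 - 6 \left(9 + 9\right)\right)^{2}}{205893 + 129718} = \frac{-380184 + \left(-95 - 108\right)^{2}}{335611} = \left(-380184 + \left(-95 - 108\right)^{2}\right) \frac{1}{335611} = \left(-380184 + \left(-203\right)^{2}\right) \frac{1}{335611} = \left(-380184 + 41209\right) \frac{1}{335611} = \left(-338975\right) \frac{1}{335611} = - \frac{338975}{335611}$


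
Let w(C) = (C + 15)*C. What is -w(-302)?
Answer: -86674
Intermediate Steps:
w(C) = C*(15 + C) (w(C) = (15 + C)*C = C*(15 + C))
-w(-302) = -(-302)*(15 - 302) = -(-302)*(-287) = -1*86674 = -86674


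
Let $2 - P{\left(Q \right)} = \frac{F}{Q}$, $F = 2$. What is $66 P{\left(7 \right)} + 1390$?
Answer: $\frac{10522}{7} \approx 1503.1$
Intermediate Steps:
$P{\left(Q \right)} = 2 - \frac{2}{Q}$
$66 P{\left(7 \right)} + 1390 = 66 \left(2 - \frac{2}{7}\right) + 1390 = 66 \cdot \frac{12}{7} + 1390 = \frac{792}{7} + 1390 = \frac{10522}{7}$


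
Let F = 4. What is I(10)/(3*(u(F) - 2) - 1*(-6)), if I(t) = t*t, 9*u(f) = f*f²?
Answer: 75/16 ≈ 4.6875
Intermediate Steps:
u(f) = f³/9 (u(f) = (f*f²)/9 = f³/9)
I(t) = t²
I(10)/(3*(u(F) - 2) - 1*(-6)) = 10²/(3*((⅑)*4³ - 2) - 1*(-6)) = 100/(3*((⅑)*64 - 2) + 6) = 100/(3*(64/9 - 2) + 6) = 100/(3*(46/9) + 6) = 100/(46/3 + 6) = 100/(64/3) = 100*(3/64) = 75/16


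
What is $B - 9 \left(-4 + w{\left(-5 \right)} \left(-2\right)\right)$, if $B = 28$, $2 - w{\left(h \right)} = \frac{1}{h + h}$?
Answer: $\frac{509}{5} \approx 101.8$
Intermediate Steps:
$w{\left(h \right)} = 2 - \frac{1}{2 h}$ ($w{\left(h \right)} = 2 - \frac{1}{h + h} = 2 - \frac{1}{2 h}$)
$B - 9 \left(-4 + w{\left(-5 \right)} \left(-2\right)\right) = 28 - 9 \left(-4 + \left(2 - \frac{1}{2 \left(-5\right)}\right) \left(-2\right)\right) = 28 - 9 \left(-4 + \left(2 - - \frac{1}{10}\right) \left(-2\right)\right) = 28 - 9 \left(-4 + \left(2 + \frac{1}{10}\right) \left(-2\right)\right) = 28 - 9 \left(-4 + \frac{21}{10} \left(-2\right)\right) = 28 - 9 \left(-4 - \frac{21}{5}\right) = 28 - - \frac{369}{5} = 28 + \frac{369}{5} = \frac{509}{5}$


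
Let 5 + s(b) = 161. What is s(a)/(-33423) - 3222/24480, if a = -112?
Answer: -158843/1165520 ≈ -0.13629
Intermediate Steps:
s(b) = 156 (s(b) = -5 + 161 = 156)
s(a)/(-33423) - 3222/24480 = 156/(-33423) - 3222/24480 = 156*(-1/33423) - 3222*1/24480 = -4/857 - 179/1360 = -158843/1165520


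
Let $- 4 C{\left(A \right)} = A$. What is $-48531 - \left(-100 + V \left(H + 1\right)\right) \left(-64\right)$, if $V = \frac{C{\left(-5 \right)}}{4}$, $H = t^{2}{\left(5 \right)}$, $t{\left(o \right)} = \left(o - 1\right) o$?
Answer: $-46911$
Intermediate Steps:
$C{\left(A \right)} = - \frac{A}{4}$
$t{\left(o \right)} = o \left(-1 + o\right)$ ($t{\left(o \right)} = \left(o - 1\right) o = \left(-1 + o\right) o = o \left(-1 + o\right)$)
$H = 400$ ($H = \left(5 \left(-1 + 5\right)\right)^{2} = \left(5 \cdot 4\right)^{2} = 20^{2} = 400$)
$V = \frac{5}{16}$ ($V = \frac{\left(- \frac{1}{4}\right) \left(-5\right)}{4} = \frac{5}{4} \cdot \frac{1}{4} = \frac{5}{16} \approx 0.3125$)
$-48531 - \left(-100 + V \left(H + 1\right)\right) \left(-64\right) = -48531 - \left(-100 + \frac{5 \left(400 + 1\right)}{16}\right) \left(-64\right) = -48531 - \left(-100 + \frac{5}{16} \cdot 401\right) \left(-64\right) = -48531 - \left(-100 + \frac{2005}{16}\right) \left(-64\right) = -48531 - \frac{405}{16} \left(-64\right) = -48531 - -1620 = -48531 + 1620 = -46911$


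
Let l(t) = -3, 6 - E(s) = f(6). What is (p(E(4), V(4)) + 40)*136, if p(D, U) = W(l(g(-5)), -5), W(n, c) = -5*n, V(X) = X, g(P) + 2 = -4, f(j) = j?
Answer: 7480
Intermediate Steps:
E(s) = 0 (E(s) = 6 - 1*6 = 6 - 6 = 0)
g(P) = -6 (g(P) = -2 - 4 = -6)
p(D, U) = 15 (p(D, U) = -5*(-3) = 15)
(p(E(4), V(4)) + 40)*136 = (15 + 40)*136 = 55*136 = 7480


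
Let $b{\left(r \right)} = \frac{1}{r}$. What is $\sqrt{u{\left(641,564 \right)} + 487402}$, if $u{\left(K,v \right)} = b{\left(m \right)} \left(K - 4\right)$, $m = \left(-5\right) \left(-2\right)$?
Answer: $\frac{\sqrt{48746570}}{10} \approx 698.19$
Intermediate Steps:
$m = 10$
$u{\left(K,v \right)} = - \frac{2}{5} + \frac{K}{10}$ ($u{\left(K,v \right)} = \frac{K - 4}{10} = \frac{-4 + K}{10} = - \frac{2}{5} + \frac{K}{10}$)
$\sqrt{u{\left(641,564 \right)} + 487402} = \sqrt{\left(- \frac{2}{5} + \frac{1}{10} \cdot 641\right) + 487402} = \sqrt{\left(- \frac{2}{5} + \frac{641}{10}\right) + 487402} = \sqrt{\frac{637}{10} + 487402} = \sqrt{\frac{4874657}{10}} = \frac{\sqrt{48746570}}{10}$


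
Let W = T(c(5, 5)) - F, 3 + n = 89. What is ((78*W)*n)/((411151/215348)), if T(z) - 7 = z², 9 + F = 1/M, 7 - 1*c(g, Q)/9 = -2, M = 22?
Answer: 8039111826312/347897 ≈ 2.3108e+7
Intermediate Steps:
n = 86 (n = -3 + 89 = 86)
c(g, Q) = 81 (c(g, Q) = 63 - 9*(-2) = 63 + 18 = 81)
F = -197/22 (F = -9 + 1/22 = -197/22 ≈ -8.9545)
T(z) = 7 + z²
W = 144693/22 (W = (7 + 81²) - 1*(-197/22) = (7 + 6561) + 197/22 = 6568 + 197/22 = 144693/22 ≈ 6577.0)
((78*W)*n)/((411151/215348)) = ((78*(144693/22))*86)/((411151/215348)) = ((5643027/11)*86)/((411151*(1/215348))) = 485300322/(11*(411151/215348)) = (485300322/11)*(215348/411151) = 8039111826312/347897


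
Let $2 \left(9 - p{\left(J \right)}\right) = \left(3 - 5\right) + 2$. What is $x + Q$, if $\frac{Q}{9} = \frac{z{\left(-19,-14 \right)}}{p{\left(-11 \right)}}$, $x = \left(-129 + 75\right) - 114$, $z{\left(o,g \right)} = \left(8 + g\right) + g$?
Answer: $-188$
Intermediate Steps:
$z{\left(o,g \right)} = 8 + 2 g$
$x = -168$ ($x = -54 - 114 = -168$)
$p{\left(J \right)} = 9$ ($p{\left(J \right)} = 9 - \frac{\left(3 - 5\right) + 2}{2} = 9 - \frac{-2 + 2}{2} = 9 - 0 = 9 + 0 = 9$)
$Q = -20$ ($Q = 9 \frac{8 + 2 \left(-14\right)}{9} = 9 \left(8 - 28\right) \frac{1}{9} = 9 \left(\left(-20\right) \frac{1}{9}\right) = 9 \left(- \frac{20}{9}\right) = -20$)
$x + Q = -168 - 20 = -188$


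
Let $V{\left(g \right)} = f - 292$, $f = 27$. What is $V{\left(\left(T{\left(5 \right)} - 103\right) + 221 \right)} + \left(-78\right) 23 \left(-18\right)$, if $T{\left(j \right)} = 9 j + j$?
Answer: $32027$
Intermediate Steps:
$T{\left(j \right)} = 10 j$
$V{\left(g \right)} = -265$ ($V{\left(g \right)} = 27 - 292 = -265$)
$V{\left(\left(T{\left(5 \right)} - 103\right) + 221 \right)} + \left(-78\right) 23 \left(-18\right) = -265 + \left(-78\right) 23 \left(-18\right) = -265 - -32292 = -265 + 32292 = 32027$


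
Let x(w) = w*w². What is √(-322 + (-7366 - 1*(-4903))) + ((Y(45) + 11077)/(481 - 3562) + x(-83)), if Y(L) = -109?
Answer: -587228905/1027 + I*√2785 ≈ -5.7179e+5 + 52.773*I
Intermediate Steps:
x(w) = w³
√(-322 + (-7366 - 1*(-4903))) + ((Y(45) + 11077)/(481 - 3562) + x(-83)) = √(-322 + (-7366 - 1*(-4903))) + ((-109 + 11077)/(481 - 3562) + (-83)³) = √(-322 + (-7366 + 4903)) + (10968/(-3081) - 571787) = √(-322 - 2463) + (10968*(-1/3081) - 571787) = √(-2785) + (-3656/1027 - 571787) = I*√2785 - 587228905/1027 = -587228905/1027 + I*√2785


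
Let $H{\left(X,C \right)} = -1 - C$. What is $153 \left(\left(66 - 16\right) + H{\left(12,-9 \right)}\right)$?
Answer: $8874$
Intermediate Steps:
$153 \left(\left(66 - 16\right) + H{\left(12,-9 \right)}\right) = 153 \left(\left(66 - 16\right) - -8\right) = 153 \left(50 + \left(-1 + 9\right)\right) = 153 \left(50 + 8\right) = 153 \cdot 58 = 8874$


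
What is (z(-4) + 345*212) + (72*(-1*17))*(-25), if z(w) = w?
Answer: 103736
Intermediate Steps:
(z(-4) + 345*212) + (72*(-1*17))*(-25) = (-4 + 345*212) + (72*(-1*17))*(-25) = (-4 + 73140) + (72*(-17))*(-25) = 73136 - 1224*(-25) = 73136 + 30600 = 103736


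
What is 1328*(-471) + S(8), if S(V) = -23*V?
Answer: -625672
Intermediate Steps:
1328*(-471) + S(8) = 1328*(-471) - 23*8 = -625488 - 184 = -625672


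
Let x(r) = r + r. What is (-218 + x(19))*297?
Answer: -53460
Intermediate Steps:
x(r) = 2*r
(-218 + x(19))*297 = (-218 + 2*19)*297 = (-218 + 38)*297 = -180*297 = -53460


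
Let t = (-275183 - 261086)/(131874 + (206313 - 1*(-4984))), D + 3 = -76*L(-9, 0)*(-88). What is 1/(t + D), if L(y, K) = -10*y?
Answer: 343171/206559922538 ≈ 1.6614e-6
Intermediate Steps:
D = 601917 (D = -3 - (-760)*(-9)*(-88) = -3 - 76*90*(-88) = -3 - 6840*(-88) = -3 + 601920 = 601917)
t = -536269/343171 (t = -536269/(131874 + (206313 + 4984)) = -536269/(131874 + 211297) = -536269/343171 ≈ -1.5627)
1/(t + D) = 1/(-536269/343171 + 601917) = 1/(206559922538/343171) = 343171/206559922538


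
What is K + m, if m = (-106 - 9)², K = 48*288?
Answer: 27049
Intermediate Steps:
K = 13824
m = 13225 (m = (-115)² = 13225)
K + m = 13824 + 13225 = 27049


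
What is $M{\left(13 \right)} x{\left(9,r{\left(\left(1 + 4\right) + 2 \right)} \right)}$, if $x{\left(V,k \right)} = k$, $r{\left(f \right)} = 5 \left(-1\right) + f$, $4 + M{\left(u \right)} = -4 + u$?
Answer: $10$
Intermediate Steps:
$M{\left(u \right)} = -8 + u$ ($M{\left(u \right)} = -4 + \left(-4 + u\right) = -8 + u$)
$r{\left(f \right)} = -5 + f$
$M{\left(13 \right)} x{\left(9,r{\left(\left(1 + 4\right) + 2 \right)} \right)} = \left(-8 + 13\right) \left(-5 + \left(\left(1 + 4\right) + 2\right)\right) = 5 \left(-5 + \left(5 + 2\right)\right) = 5 \left(-5 + 7\right) = 5 \cdot 2 = 10$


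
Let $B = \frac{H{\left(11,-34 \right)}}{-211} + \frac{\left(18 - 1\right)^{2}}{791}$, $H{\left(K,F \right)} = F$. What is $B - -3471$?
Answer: $\frac{579401244}{166901} \approx 3471.5$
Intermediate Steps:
$B = \frac{87873}{166901}$ ($B = - \frac{34}{-211} + \frac{\left(18 - 1\right)^{2}}{791} = \left(-34\right) \left(- \frac{1}{211}\right) + 17^{2} \cdot \frac{1}{791} = \frac{34}{211} + 289 \cdot \frac{1}{791} = \frac{34}{211} + \frac{289}{791} = \frac{87873}{166901} \approx 0.5265$)
$B - -3471 = \frac{87873}{166901} - -3471 = \frac{87873}{166901} + 3471 = \frac{579401244}{166901}$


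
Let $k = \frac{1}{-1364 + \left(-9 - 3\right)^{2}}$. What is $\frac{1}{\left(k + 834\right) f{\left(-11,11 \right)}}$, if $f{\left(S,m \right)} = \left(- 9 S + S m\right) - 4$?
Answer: $- \frac{610}{13227227} \approx -4.6117 \cdot 10^{-5}$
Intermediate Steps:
$f{\left(S,m \right)} = -4 - 9 S + S m$
$k = - \frac{1}{1220}$ ($k = \frac{1}{-1364 + \left(-12\right)^{2}} = \frac{1}{-1364 + 144} = \frac{1}{-1220} = - \frac{1}{1220} \approx -0.00081967$)
$\frac{1}{\left(k + 834\right) f{\left(-11,11 \right)}} = \frac{1}{\left(- \frac{1}{1220} + 834\right) \left(-4 - -99 - 121\right)} = \frac{1}{\frac{1017479}{1220} \left(-4 + 99 - 121\right)} = \frac{1}{\frac{1017479}{1220} \left(-26\right)} = \frac{1}{- \frac{13227227}{610}} = - \frac{610}{13227227}$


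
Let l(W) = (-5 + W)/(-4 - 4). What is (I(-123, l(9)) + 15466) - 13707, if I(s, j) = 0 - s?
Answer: 1882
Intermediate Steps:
l(W) = 5/8 - W/8 (l(W) = (-5 + W)/(-8) = (-5 + W)*(-⅛) = 5/8 - W/8)
I(s, j) = -s
(I(-123, l(9)) + 15466) - 13707 = (-1*(-123) + 15466) - 13707 = (123 + 15466) - 13707 = 15589 - 13707 = 1882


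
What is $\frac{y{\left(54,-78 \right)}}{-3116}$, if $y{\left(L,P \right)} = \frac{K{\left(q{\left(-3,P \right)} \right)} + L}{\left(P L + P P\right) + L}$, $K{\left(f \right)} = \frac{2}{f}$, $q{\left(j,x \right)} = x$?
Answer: $- \frac{2105}{234055224} \approx -8.9936 \cdot 10^{-6}$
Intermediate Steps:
$y{\left(L,P \right)} = \frac{L + \frac{2}{P}}{L + P^{2} + L P}$ ($y{\left(L,P \right)} = \frac{\frac{2}{P} + L}{\left(P L + P P\right) + L} = \frac{L + \frac{2}{P}}{\left(L P + P^{2}\right) + L} = \frac{L + \frac{2}{P}}{\left(P^{2} + L P\right) + L} = \frac{L + \frac{2}{P}}{L + P^{2} + L P}$)
$\frac{y{\left(54,-78 \right)}}{-3116} = \frac{\frac{1}{-78} \frac{1}{54 + \left(-78\right)^{2} + 54 \left(-78\right)} \left(2 + 54 \left(-78\right)\right)}{-3116} = - \frac{2 - 4212}{78 \left(54 + 6084 - 4212\right)} \left(- \frac{1}{3116}\right) = \left(- \frac{1}{78}\right) \frac{1}{1926} \left(-4210\right) \left(- \frac{1}{3116}\right) = \frac{2105}{75114} \left(- \frac{1}{3116}\right) = - \frac{2105}{234055224}$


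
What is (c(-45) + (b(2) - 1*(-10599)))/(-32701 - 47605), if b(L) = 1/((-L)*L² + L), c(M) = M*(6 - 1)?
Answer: -62243/481836 ≈ -0.12918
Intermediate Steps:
c(M) = 5*M (c(M) = M*5 = 5*M)
b(L) = 1/(L - L³) (b(L) = 1/(-L³ + L) = 1/(L - L³))
(c(-45) + (b(2) - 1*(-10599)))/(-32701 - 47605) = (5*(-45) + (-1/(2³ - 1*2) - 1*(-10599)))/(-32701 - 47605) = (-225 + (-1/(8 - 2) + 10599))/(-80306) = (-225 + (-1/6 + 10599))*(-1/80306) = (-225 + (-1*⅙ + 10599))*(-1/80306) = (-225 + (-⅙ + 10599))*(-1/80306) = (-225 + 63593/6)*(-1/80306) = (62243/6)*(-1/80306) = -62243/481836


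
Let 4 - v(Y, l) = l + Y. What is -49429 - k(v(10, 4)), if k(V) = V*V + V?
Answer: -49519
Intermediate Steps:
v(Y, l) = 4 - Y - l (v(Y, l) = 4 - (l + Y) = 4 - (Y + l) = 4 + (-Y - l) = 4 - Y - l)
k(V) = V + V² (k(V) = V² + V = V + V²)
-49429 - k(v(10, 4)) = -49429 - (4 - 1*10 - 1*4)*(1 + (4 - 1*10 - 1*4)) = -49429 - (4 - 10 - 4)*(1 + (4 - 10 - 4)) = -49429 - (-10)*(1 - 10) = -49429 - (-10)*(-9) = -49429 - 1*90 = -49429 - 90 = -49519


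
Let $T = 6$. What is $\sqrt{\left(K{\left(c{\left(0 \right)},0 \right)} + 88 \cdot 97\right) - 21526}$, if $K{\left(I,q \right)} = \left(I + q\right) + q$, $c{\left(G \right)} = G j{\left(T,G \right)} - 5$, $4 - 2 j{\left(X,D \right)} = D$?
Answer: $i \sqrt{12995} \approx 114.0 i$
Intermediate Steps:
$j{\left(X,D \right)} = 2 - \frac{D}{2}$
$c{\left(G \right)} = -5 + G \left(2 - \frac{G}{2}\right)$ ($c{\left(G \right)} = G \left(2 - \frac{G}{2}\right) - 5 = -5 + G \left(2 - \frac{G}{2}\right)$)
$K{\left(I,q \right)} = I + 2 q$
$\sqrt{\left(K{\left(c{\left(0 \right)},0 \right)} + 88 \cdot 97\right) - 21526} = \sqrt{\left(\left(\left(-5 - 0 \left(-4 + 0\right)\right) + 2 \cdot 0\right) + 88 \cdot 97\right) - 21526} = \sqrt{\left(\left(\left(-5 - 0 \left(-4\right)\right) + 0\right) + 8536\right) - 21526} = \sqrt{\left(\left(\left(-5 + 0\right) + 0\right) + 8536\right) - 21526} = \sqrt{\left(\left(-5 + 0\right) + 8536\right) - 21526} = \sqrt{\left(-5 + 8536\right) - 21526} = \sqrt{8531 - 21526} = \sqrt{-12995} = i \sqrt{12995}$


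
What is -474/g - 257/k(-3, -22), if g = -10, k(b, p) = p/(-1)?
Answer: 3929/110 ≈ 35.718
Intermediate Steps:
k(b, p) = -p (k(b, p) = p*(-1) = -p)
-474/g - 257/k(-3, -22) = -474/(-10) - 257/((-1*(-22))) = -474*(-⅒) - 257/22 = 237/5 - 257*1/22 = 237/5 - 257/22 = 3929/110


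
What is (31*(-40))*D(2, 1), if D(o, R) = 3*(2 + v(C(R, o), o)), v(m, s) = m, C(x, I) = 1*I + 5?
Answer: -33480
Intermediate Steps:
C(x, I) = 5 + I (C(x, I) = I + 5 = 5 + I)
D(o, R) = 21 + 3*o (D(o, R) = 3*(2 + (5 + o)) = 3*(7 + o) = 21 + 3*o)
(31*(-40))*D(2, 1) = (31*(-40))*(21 + 3*2) = -1240*(21 + 6) = -1240*27 = -33480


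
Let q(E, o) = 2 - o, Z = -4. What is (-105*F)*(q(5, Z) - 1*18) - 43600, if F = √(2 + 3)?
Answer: -43600 + 1260*√5 ≈ -40783.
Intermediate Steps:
F = √5 ≈ 2.2361
(-105*F)*(q(5, Z) - 1*18) - 43600 = (-105*√5)*((2 - 1*(-4)) - 1*18) - 43600 = (-105*√5)*((2 + 4) - 18) - 43600 = (-105*√5)*(6 - 18) - 43600 = -105*√5*(-12) - 43600 = 1260*√5 - 43600 = -43600 + 1260*√5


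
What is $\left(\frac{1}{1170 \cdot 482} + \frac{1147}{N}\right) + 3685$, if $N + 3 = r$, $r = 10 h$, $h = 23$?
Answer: $\frac{472379829707}{128014380} \approx 3690.1$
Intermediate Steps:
$r = 230$ ($r = 10 \cdot 23 = 230$)
$N = 227$ ($N = -3 + 230 = 227$)
$\left(\frac{1}{1170 \cdot 482} + \frac{1147}{N}\right) + 3685 = \left(\frac{1}{1170 \cdot 482} + \frac{1147}{227}\right) + 3685 = \left(\frac{1}{1170} \cdot \frac{1}{482} + 1147 \cdot \frac{1}{227}\right) + 3685 = \left(\frac{1}{563940} + \frac{1147}{227}\right) + 3685 = \frac{646839407}{128014380} + 3685 = \frac{472379829707}{128014380}$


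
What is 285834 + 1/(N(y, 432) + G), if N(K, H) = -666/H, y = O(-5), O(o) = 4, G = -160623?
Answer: 1101886925802/3854989 ≈ 2.8583e+5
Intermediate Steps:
y = 4
285834 + 1/(N(y, 432) + G) = 285834 + 1/(-666/432 - 160623) = 285834 + 1/(-666*1/432 - 160623) = 285834 + 1/(-37/24 - 160623) = 285834 + 1/(-3854989/24) = 285834 - 24/3854989 = 1101886925802/3854989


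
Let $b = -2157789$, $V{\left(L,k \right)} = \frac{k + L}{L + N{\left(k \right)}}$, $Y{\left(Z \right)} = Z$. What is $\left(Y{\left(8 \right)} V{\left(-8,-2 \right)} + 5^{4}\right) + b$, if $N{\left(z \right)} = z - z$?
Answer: $-2157154$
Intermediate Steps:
$N{\left(z \right)} = 0$
$V{\left(L,k \right)} = \frac{L + k}{L}$ ($V{\left(L,k \right)} = \frac{k + L}{L + 0} = \frac{L + k}{L}$)
$\left(Y{\left(8 \right)} V{\left(-8,-2 \right)} + 5^{4}\right) + b = \left(8 \frac{-8 - 2}{-8} + 5^{4}\right) - 2157789 = \left(8 \left(\left(- \frac{1}{8}\right) \left(-10\right)\right) + 625\right) - 2157789 = \left(8 \cdot \frac{5}{4} + 625\right) - 2157789 = \left(10 + 625\right) - 2157789 = 635 - 2157789 = -2157154$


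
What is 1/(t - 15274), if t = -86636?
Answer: -1/101910 ≈ -9.8126e-6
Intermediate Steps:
1/(t - 15274) = 1/(-86636 - 15274) = 1/(-101910) = -1/101910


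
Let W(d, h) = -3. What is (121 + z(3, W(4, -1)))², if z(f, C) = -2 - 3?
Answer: 13456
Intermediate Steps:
z(f, C) = -5
(121 + z(3, W(4, -1)))² = (121 - 5)² = 116² = 13456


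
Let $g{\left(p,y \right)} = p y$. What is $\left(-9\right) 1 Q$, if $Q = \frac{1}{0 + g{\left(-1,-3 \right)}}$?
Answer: $-3$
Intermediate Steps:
$Q = \frac{1}{3}$ ($Q = \frac{1}{0 - -3} = \frac{1}{0 + 3} = \frac{1}{3} \approx 0.33333$)
$\left(-9\right) 1 Q = \left(-9\right) 1 \cdot \frac{1}{3} = \left(-9\right) \frac{1}{3} = -3$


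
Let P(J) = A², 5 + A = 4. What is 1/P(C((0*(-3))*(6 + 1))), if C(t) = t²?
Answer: 1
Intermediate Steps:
A = -1 (A = -5 + 4 = -1)
P(J) = 1 (P(J) = (-1)² = 1)
1/P(C((0*(-3))*(6 + 1))) = 1/1 = 1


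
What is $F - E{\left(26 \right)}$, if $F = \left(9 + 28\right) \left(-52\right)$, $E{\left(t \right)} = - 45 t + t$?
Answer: $-780$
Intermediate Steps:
$E{\left(t \right)} = - 44 t$
$F = -1924$ ($F = 37 \left(-52\right) = -1924$)
$F - E{\left(26 \right)} = -1924 - \left(-44\right) 26 = -1924 - -1144 = -1924 + 1144 = -780$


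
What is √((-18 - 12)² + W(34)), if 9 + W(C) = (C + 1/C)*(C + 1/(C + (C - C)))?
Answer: √2368645/34 ≈ 45.266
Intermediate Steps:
W(C) = -9 + (C + 1/C)² (W(C) = -9 + (C + 1/C)*(C + 1/(C + (C - C))) = -9 + (C + 1/C)*(C + 1/(C + 0)) = -9 + (C + 1/C)*(C + 1/C) = -9 + (C + 1/C)²)
√((-18 - 12)² + W(34)) = √((-18 - 12)² + (-7 + 34⁻² + 34²)) = √((-30)² + (-7 + 1/1156 + 1156)) = √(900 + 1328245/1156) = √(2368645/1156) = √2368645/34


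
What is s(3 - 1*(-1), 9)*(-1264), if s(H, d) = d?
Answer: -11376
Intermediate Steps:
s(3 - 1*(-1), 9)*(-1264) = 9*(-1264) = -11376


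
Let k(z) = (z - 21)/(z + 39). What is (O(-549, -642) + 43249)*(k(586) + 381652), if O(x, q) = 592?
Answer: 2091505620533/125 ≈ 1.6732e+10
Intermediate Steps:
k(z) = (-21 + z)/(39 + z)
(O(-549, -642) + 43249)*(k(586) + 381652) = (592 + 43249)*((-21 + 586)/(39 + 586) + 381652) = 43841*(565/625 + 381652) = 43841*((1/625)*565 + 381652) = 43841*(113/125 + 381652) = 43841*(47706613/125) = 2091505620533/125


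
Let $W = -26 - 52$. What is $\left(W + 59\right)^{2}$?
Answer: $361$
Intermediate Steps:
$W = -78$
$\left(W + 59\right)^{2} = \left(-78 + 59\right)^{2} = \left(-19\right)^{2} = 361$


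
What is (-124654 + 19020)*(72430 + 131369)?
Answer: -21528103566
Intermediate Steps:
(-124654 + 19020)*(72430 + 131369) = -105634*203799 = -21528103566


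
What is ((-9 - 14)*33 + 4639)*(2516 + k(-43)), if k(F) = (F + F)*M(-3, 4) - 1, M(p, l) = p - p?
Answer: 9758200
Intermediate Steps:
M(p, l) = 0
k(F) = -1 (k(F) = (F + F)*0 - 1 = (2*F)*0 - 1 = 0 - 1 = -1)
((-9 - 14)*33 + 4639)*(2516 + k(-43)) = ((-9 - 14)*33 + 4639)*(2516 - 1) = (-23*33 + 4639)*2515 = (-759 + 4639)*2515 = 3880*2515 = 9758200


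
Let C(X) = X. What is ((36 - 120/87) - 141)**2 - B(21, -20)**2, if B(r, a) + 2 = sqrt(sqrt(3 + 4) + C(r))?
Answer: 9517225/841 - (2 - sqrt(21 + sqrt(7)))**2 ≈ 11308.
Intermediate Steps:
B(r, a) = -2 + sqrt(r + sqrt(7)) (B(r, a) = -2 + sqrt(sqrt(3 + 4) + r) = -2 + sqrt(sqrt(7) + r) = -2 + sqrt(r + sqrt(7)))
((36 - 120/87) - 141)**2 - B(21, -20)**2 = ((36 - 120/87) - 141)**2 - (-2 + sqrt(21 + sqrt(7)))**2 = ((36 - 120*1/87) - 141)**2 - (-2 + sqrt(21 + sqrt(7)))**2 = ((36 - 40/29) - 141)**2 - (-2 + sqrt(21 + sqrt(7)))**2 = (1004/29 - 141)**2 - (-2 + sqrt(21 + sqrt(7)))**2 = (-3085/29)**2 - (-2 + sqrt(21 + sqrt(7)))**2 = 9517225/841 - (-2 + sqrt(21 + sqrt(7)))**2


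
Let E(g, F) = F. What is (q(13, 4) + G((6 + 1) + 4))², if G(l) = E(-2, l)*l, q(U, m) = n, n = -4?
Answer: 13689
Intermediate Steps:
q(U, m) = -4
G(l) = l² (G(l) = l*l = l²)
(q(13, 4) + G((6 + 1) + 4))² = (-4 + ((6 + 1) + 4)²)² = (-4 + (7 + 4)²)² = (-4 + 11²)² = (-4 + 121)² = 117² = 13689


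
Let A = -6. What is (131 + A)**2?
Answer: 15625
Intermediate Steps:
(131 + A)**2 = (131 - 6)**2 = 125**2 = 15625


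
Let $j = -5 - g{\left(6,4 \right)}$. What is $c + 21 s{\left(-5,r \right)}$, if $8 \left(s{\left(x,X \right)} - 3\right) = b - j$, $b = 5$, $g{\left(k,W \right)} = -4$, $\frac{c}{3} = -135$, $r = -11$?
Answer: $- \frac{1305}{4} \approx -326.25$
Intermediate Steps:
$c = -405$ ($c = 3 \left(-135\right) = -405$)
$j = -1$ ($j = -5 - -4 = -5 + 4 = -1$)
$s{\left(x,X \right)} = \frac{15}{4}$ ($s{\left(x,X \right)} = 3 + \frac{5 - -1}{8} = 3 + \frac{5 + 1}{8} = 3 + \frac{1}{8} \cdot 6 = 3 + \frac{3}{4} = \frac{15}{4}$)
$c + 21 s{\left(-5,r \right)} = -405 + 21 \cdot \frac{15}{4} = -405 + \frac{315}{4} = - \frac{1305}{4}$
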